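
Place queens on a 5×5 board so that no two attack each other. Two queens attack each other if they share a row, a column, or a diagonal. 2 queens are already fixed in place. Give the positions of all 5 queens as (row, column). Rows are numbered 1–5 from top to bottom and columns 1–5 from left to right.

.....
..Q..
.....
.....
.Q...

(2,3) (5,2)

(1,5) (2,3) (3,1) (4,4) (5,2)

Row 1: attacked by (2,3)→{2,3,4}; (5,2)→{2}. Safe: 1, 5. Place at column 5.
Row 3: attacked by (1,5)→{3,5}; (2,3)→{2,3,4}; (5,2)→{2,4}. Safe: 1. Place at column 1.
Row 4: attacked by (1,5)→{2,5}; (2,3)→{1,3,5}; (3,1)→{1,2}; (5,2)→{1,2,3}. Safe: 4. Place at column 4.
Columns [5, 3, 1, 4, 2], r−c [-4, -1, 2, 0, 3], r+c [6, 5, 4, 8, 7] are all distinct, so no two queens attack.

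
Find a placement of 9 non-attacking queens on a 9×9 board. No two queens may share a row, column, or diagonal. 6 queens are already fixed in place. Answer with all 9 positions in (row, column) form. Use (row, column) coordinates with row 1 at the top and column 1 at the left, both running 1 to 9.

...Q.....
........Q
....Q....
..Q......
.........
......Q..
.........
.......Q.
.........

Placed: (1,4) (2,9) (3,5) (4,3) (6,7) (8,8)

(1,4) (2,9) (3,5) (4,3) (5,1) (6,7) (7,2) (8,8) (9,6)

Row 5: attacked by (1,4)→{4,8}; (2,9)→{6,9}; (3,5)→{3,5,7}; (4,3)→{2,3,4}; (6,7)→{6,7,8}; (8,8)→{5,8}. Safe: 1. Place at column 1.
Row 7: attacked by (1,4)→{4}; (2,9)→{4,9}; (3,5)→{1,5,9}; (4,3)→{3,6}; (5,1)→{1,3}; (6,7)→{6,7,8}; (8,8)→{7,8,9}. Safe: 2. Place at column 2.
Row 9: attacked by (1,4)→{4}; (2,9)→{2,9}; (3,5)→{5}; (4,3)→{3,8}; (5,1)→{1,5}; (6,7)→{4,7}; (7,2)→{2,4}; (8,8)→{7,8,9}. Safe: 6. Place at column 6.
Columns [4, 9, 5, 3, 1, 7, 2, 8, 6], r−c [-3, -7, -2, 1, 4, -1, 5, 0, 3], r+c [5, 11, 8, 7, 6, 13, 9, 16, 15] are all distinct, so no two queens attack.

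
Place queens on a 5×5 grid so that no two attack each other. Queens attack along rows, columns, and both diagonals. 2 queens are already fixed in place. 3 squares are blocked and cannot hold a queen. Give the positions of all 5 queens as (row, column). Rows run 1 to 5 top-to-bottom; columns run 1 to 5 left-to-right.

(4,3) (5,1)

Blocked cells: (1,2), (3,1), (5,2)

Row 1: attacked by (4,3)→{3}; (5,1)→{1,5}. Blocked: 2. Safe: 4. Place at column 4.
Row 2: attacked by (1,4)→{3,4,5}; (4,3)→{1,3,5}; (5,1)→{1,4}. Safe: 2. Place at column 2.
Row 3: attacked by (1,4)→{2,4}; (2,2)→{1,2,3}; (4,3)→{2,3,4}; (5,1)→{1,3}. Blocked: 1. Safe: 5. Place at column 5.
Columns [4, 2, 5, 3, 1], r−c [-3, 0, -2, 1, 4], r+c [5, 4, 8, 7, 6] are all distinct, so no two queens attack.

(1,4) (2,2) (3,5) (4,3) (5,1)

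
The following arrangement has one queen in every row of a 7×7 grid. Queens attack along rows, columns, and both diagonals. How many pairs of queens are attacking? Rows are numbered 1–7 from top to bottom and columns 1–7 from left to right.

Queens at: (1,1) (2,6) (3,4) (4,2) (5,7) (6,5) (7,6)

Same column: (2,6)–(7,6) (column 6).
Same diagonal: (6,5)–(7,6) (|6−7| = |5−6| = 1).
Total attacking pairs: 2.

2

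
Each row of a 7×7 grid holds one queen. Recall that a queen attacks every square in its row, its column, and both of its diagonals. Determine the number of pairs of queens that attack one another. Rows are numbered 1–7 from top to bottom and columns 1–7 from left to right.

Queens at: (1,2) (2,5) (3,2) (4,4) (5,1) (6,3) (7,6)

Same column: (1,2)–(3,2) (column 2).
Same diagonal: (3,2)–(7,6) (|3−7| = |2−6| = 4).
Total attacking pairs: 2.

2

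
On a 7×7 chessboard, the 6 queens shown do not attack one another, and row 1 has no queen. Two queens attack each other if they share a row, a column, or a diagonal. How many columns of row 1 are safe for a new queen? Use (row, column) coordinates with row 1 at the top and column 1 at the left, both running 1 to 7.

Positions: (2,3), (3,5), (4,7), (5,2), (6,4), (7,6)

1

(2,3) attacks row 1 at column 3 and diagonals 2, 4.
(3,5) attacks row 1 at column 5 and diagonals 3, 7.
(4,7) attacks row 1 at column 7 and diagonals 4.
(5,2) attacks row 1 at column 2 and diagonals 6.
(6,4) attacks row 1 at column 4.
(7,6) attacks row 1 at column 6.
Attacked columns: {2, 3, 4, 5, 6, 7}. Safe: {1}.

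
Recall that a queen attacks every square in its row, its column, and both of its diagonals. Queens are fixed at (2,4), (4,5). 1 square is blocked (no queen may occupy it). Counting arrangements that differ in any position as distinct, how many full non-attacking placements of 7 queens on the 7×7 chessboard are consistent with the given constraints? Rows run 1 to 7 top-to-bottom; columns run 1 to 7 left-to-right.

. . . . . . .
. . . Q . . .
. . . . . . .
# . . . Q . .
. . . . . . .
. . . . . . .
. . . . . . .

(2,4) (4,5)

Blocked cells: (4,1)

Branch on row 1: col 1 → 0; col 6 → 0; col 7 → 1.
Sum: 0 + 0 + 1 = 1.

1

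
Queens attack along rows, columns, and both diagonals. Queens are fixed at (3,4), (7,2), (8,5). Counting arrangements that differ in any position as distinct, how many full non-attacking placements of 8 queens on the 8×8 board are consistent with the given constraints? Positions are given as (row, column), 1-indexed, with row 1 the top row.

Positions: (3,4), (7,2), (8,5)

1

Branch on row 1: col 1 → 0; col 3 → 1; col 7 → 0.
Sum: 0 + 1 + 0 = 1.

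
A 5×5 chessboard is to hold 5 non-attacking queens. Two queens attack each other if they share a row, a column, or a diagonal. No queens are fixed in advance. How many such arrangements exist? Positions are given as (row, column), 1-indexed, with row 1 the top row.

10

Branch on row 1: col 1 → 2; col 2 → 2; col 3 → 2; col 4 → 2; col 5 → 2.
Sum: 2 + 2 + 2 + 2 + 2 = 10.
(This is the classic 5-queens count.)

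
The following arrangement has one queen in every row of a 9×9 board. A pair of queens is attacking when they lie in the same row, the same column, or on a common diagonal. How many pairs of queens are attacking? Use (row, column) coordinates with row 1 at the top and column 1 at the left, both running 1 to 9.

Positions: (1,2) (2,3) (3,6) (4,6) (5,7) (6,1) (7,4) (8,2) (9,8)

5

Same column: (1,2)–(8,2) (column 2); (3,6)–(4,6) (column 6).
Same diagonal: (1,2)–(2,3) (|1−2| = |2−3| = 1); (4,6)–(5,7) (|4−5| = |6−7| = 1); (4,6)–(8,2) (|4−8| = |6−2| = 4).
Total attacking pairs: 5.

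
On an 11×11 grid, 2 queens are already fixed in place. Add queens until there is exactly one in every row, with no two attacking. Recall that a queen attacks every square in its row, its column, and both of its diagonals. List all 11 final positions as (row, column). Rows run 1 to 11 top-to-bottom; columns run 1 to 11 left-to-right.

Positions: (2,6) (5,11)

(1,4) (2,6) (3,3) (4,9) (5,11) (6,8) (7,5) (8,2) (9,10) (10,1) (11,7)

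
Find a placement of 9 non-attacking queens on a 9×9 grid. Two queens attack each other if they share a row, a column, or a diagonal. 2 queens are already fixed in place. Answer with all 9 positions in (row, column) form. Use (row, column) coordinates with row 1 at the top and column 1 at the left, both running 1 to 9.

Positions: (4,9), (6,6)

Row 1: attacked by (4,9)→{6,9}; (6,6)→{1,6}. Safe: 2, 3, 4, 5, 7, 8. Place at column 8.
Row 2: attacked by (1,8)→{7,8,9}; (4,9)→{7,9}; (6,6)→{2,6}. Safe: 1, 3, 4, 5. Place at column 3.
Row 3: attacked by (1,8)→{6,8}; (2,3)→{2,3,4}; (4,9)→{8,9}; (6,6)→{3,6,9}. Safe: 1, 5, 7. Place at column 5.
Row 5: attacked by (1,8)→{4,8}; (2,3)→{3,6}; (3,5)→{3,5,7}; (4,9)→{8,9}; (6,6)→{5,6,7}. Safe: 1, 2. Place at column 1.
Row 7: attacked by (1,8)→{2,8}; (2,3)→{3,8}; (3,5)→{1,5,9}; (4,9)→{6,9}; (5,1)→{1,3}; (6,6)→{5,6,7}. Safe: 4. Place at column 4.
Row 8: attacked by (1,8)→{1,8}; (2,3)→{3,9}; (3,5)→{5}; (4,9)→{5,9}; (5,1)→{1,4}; (6,6)→{4,6,8}; (7,4)→{3,4,5}. Safe: 2, 7. Place at column 2.
Row 9: attacked by (1,8)→{8}; (2,3)→{3}; (3,5)→{5}; (4,9)→{4,9}; (5,1)→{1,5}; (6,6)→{3,6,9}; (7,4)→{2,4,6}; (8,2)→{1,2,3}. Safe: 7. Place at column 7.
Columns [8, 3, 5, 9, 1, 6, 4, 2, 7], r−c [-7, -1, -2, -5, 4, 0, 3, 6, 2], r+c [9, 5, 8, 13, 6, 12, 11, 10, 16] are all distinct, so no two queens attack.

(1,8) (2,3) (3,5) (4,9) (5,1) (6,6) (7,4) (8,2) (9,7)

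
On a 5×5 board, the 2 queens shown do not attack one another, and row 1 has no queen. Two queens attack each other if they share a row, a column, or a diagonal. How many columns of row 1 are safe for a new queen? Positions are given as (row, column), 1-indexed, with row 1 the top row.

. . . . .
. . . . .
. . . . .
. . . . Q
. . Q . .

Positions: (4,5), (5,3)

(4,5) attacks row 1 at column 5 and diagonals 2.
(5,3) attacks row 1 at column 3.
Attacked columns: {2, 3, 5}. Safe: {1, 4}.

2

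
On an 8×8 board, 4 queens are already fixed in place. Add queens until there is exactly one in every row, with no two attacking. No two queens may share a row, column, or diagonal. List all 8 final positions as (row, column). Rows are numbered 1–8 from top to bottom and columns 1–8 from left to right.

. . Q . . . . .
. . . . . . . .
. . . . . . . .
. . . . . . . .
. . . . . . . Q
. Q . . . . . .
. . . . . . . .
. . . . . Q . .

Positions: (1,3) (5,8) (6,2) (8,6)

Row 2: attacked by (1,3)→{2,3,4}; (5,8)→{5,8}; (6,2)→{2,6}; (8,6)→{6}. Safe: 1, 7. Place at column 1.
Row 3: attacked by (1,3)→{1,3,5}; (2,1)→{1,2}; (5,8)→{6,8}; (6,2)→{2,5}; (8,6)→{1,6}. Safe: 4, 7. Place at column 7.
Row 4: attacked by (1,3)→{3,6}; (2,1)→{1,3}; (3,7)→{6,7,8}; (5,8)→{7,8}; (6,2)→{2,4}; (8,6)→{2,6}. Safe: 5. Place at column 5.
Row 7: attacked by (1,3)→{3}; (2,1)→{1,6}; (3,7)→{3,7}; (4,5)→{2,5,8}; (5,8)→{6,8}; (6,2)→{1,2,3}; (8,6)→{5,6,7}. Safe: 4. Place at column 4.
Columns [3, 1, 7, 5, 8, 2, 4, 6], r−c [-2, 1, -4, -1, -3, 4, 3, 2], r+c [4, 3, 10, 9, 13, 8, 11, 14] are all distinct, so no two queens attack.

(1,3) (2,1) (3,7) (4,5) (5,8) (6,2) (7,4) (8,6)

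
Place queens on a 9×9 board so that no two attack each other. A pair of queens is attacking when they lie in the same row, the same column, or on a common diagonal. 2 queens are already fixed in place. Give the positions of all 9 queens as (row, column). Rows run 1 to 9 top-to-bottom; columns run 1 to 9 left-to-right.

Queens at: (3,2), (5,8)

(1,5) (2,9) (3,2) (4,6) (5,8) (6,3) (7,1) (8,4) (9,7)

Row 1: attacked by (3,2)→{2,4}; (5,8)→{4,8}. Safe: 1, 3, 5, 6, 7, 9. Place at column 5.
Row 2: attacked by (1,5)→{4,5,6}; (3,2)→{1,2,3}; (5,8)→{5,8}. Safe: 7, 9. Place at column 9.
Row 4: attacked by (1,5)→{2,5,8}; (2,9)→{7,9}; (3,2)→{1,2,3}; (5,8)→{7,8,9}. Safe: 4, 6. Place at column 6.
Row 6: attacked by (1,5)→{5}; (2,9)→{5,9}; (3,2)→{2,5}; (4,6)→{4,6,8}; (5,8)→{7,8,9}. Safe: 1, 3. Place at column 3.
Row 7: attacked by (1,5)→{5}; (2,9)→{4,9}; (3,2)→{2,6}; (4,6)→{3,6,9}; (5,8)→{6,8}; (6,3)→{2,3,4}. Safe: 1, 7. Place at column 1.
Row 8: attacked by (1,5)→{5}; (2,9)→{3,9}; (3,2)→{2,7}; (4,6)→{2,6}; (5,8)→{5,8}; (6,3)→{1,3,5}; (7,1)→{1,2}. Safe: 4. Place at column 4.
Row 9: attacked by (1,5)→{5}; (2,9)→{2,9}; (3,2)→{2,8}; (4,6)→{1,6}; (5,8)→{4,8}; (6,3)→{3,6}; (7,1)→{1,3}; (8,4)→{3,4,5}. Safe: 7. Place at column 7.
Columns [5, 9, 2, 6, 8, 3, 1, 4, 7], r−c [-4, -7, 1, -2, -3, 3, 6, 4, 2], r+c [6, 11, 5, 10, 13, 9, 8, 12, 16] are all distinct, so no two queens attack.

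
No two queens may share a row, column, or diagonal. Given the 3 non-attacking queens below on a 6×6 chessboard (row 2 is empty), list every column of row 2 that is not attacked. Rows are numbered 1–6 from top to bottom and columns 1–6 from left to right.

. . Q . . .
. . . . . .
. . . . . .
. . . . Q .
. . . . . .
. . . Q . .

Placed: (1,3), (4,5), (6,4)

columns 1, 6

(1,3) attacks row 2 at column 3 and diagonals 2, 4.
(4,5) attacks row 2 at column 5 and diagonals 3.
(6,4) attacks row 2 at column 4.
Attacked columns: {2, 3, 4, 5}. Safe: {1, 6}.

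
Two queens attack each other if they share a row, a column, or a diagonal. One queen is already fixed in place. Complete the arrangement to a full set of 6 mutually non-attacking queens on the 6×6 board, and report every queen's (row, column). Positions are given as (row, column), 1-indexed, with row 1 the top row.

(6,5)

(1,2) (2,4) (3,6) (4,1) (5,3) (6,5)

Row 1: attacked by (6,5)→{5}. Safe: 1, 2, 3, 4, 6. Place at column 2.
Row 2: attacked by (1,2)→{1,2,3}; (6,5)→{1,5}. Safe: 4, 6. Place at column 4.
Row 3: attacked by (1,2)→{2,4}; (2,4)→{3,4,5}; (6,5)→{2,5}. Safe: 1, 6. Place at column 6.
Row 4: attacked by (1,2)→{2,5}; (2,4)→{2,4,6}; (3,6)→{5,6}; (6,5)→{3,5}. Safe: 1. Place at column 1.
Row 5: attacked by (1,2)→{2,6}; (2,4)→{1,4}; (3,6)→{4,6}; (4,1)→{1,2}; (6,5)→{4,5,6}. Safe: 3. Place at column 3.
Columns [2, 4, 6, 1, 3, 5], r−c [-1, -2, -3, 3, 2, 1], r+c [3, 6, 9, 5, 8, 11] are all distinct, so no two queens attack.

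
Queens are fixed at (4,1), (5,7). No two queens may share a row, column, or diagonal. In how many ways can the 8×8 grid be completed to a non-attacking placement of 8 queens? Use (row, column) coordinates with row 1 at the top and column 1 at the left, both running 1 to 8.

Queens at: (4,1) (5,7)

Branch on row 1: col 2 → 0; col 5 → 2; col 6 → 0; col 8 → 1.
Sum: 0 + 2 + 0 + 1 = 3.

3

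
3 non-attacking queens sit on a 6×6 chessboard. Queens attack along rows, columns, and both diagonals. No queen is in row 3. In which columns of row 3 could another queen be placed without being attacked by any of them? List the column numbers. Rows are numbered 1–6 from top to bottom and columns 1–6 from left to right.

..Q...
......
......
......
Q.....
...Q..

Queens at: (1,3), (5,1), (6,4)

(1,3) attacks row 3 at column 3 and diagonals 1, 5.
(5,1) attacks row 3 at column 1 and diagonals 3.
(6,4) attacks row 3 at column 4 and diagonals 1.
Attacked columns: {1, 3, 4, 5}. Safe: {2, 6}.

columns 2, 6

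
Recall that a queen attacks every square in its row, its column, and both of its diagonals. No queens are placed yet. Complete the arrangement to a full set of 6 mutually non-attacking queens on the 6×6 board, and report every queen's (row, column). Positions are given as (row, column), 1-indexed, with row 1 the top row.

(1,5) (2,3) (3,1) (4,6) (5,4) (6,2)

Row 1: Safe: 1, 2, 3, 4, 5, 6. Place at column 5.
Row 2: attacked by (1,5)→{4,5,6}. Safe: 1, 2, 3. Place at column 3.
Row 3: attacked by (1,5)→{3,5}; (2,3)→{2,3,4}. Safe: 1, 6. Place at column 1.
Row 4: attacked by (1,5)→{2,5}; (2,3)→{1,3,5}; (3,1)→{1,2}. Safe: 4, 6. Place at column 6.
Row 5: attacked by (1,5)→{1,5}; (2,3)→{3,6}; (3,1)→{1,3}; (4,6)→{5,6}. Safe: 2, 4. Place at column 4.
Row 6: attacked by (1,5)→{5}; (2,3)→{3}; (3,1)→{1,4}; (4,6)→{4,6}; (5,4)→{3,4,5}. Safe: 2. Place at column 2.
Columns [5, 3, 1, 6, 4, 2], r−c [-4, -1, 2, -2, 1, 4], r+c [6, 5, 4, 10, 9, 8] are all distinct, so no two queens attack.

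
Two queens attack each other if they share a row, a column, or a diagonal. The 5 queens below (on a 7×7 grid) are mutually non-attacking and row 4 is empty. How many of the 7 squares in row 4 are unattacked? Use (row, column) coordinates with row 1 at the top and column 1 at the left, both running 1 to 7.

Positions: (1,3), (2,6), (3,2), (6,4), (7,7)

(1,3) attacks row 4 at column 3 and diagonals 6.
(2,6) attacks row 4 at column 6 and diagonals 4.
(3,2) attacks row 4 at column 2 and diagonals 1, 3.
(6,4) attacks row 4 at column 4 and diagonals 2, 6.
(7,7) attacks row 4 at column 7 and diagonals 4.
Attacked columns: {1, 2, 3, 4, 6, 7}. Safe: {5}.

1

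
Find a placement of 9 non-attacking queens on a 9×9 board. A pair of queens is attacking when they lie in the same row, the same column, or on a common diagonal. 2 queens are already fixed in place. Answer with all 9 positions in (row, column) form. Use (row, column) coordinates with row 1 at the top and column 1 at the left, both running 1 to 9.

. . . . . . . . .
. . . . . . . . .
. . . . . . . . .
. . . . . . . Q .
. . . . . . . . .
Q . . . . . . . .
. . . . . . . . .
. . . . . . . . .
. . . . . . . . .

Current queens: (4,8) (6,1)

Row 1: attacked by (4,8)→{5,8}; (6,1)→{1,6}. Safe: 2, 3, 4, 7, 9. Place at column 9.
Row 2: attacked by (1,9)→{8,9}; (4,8)→{6,8}; (6,1)→{1,5}. Safe: 2, 3, 4, 7. Place at column 4.
Row 3: attacked by (1,9)→{7,9}; (2,4)→{3,4,5}; (4,8)→{7,8,9}; (6,1)→{1,4}. Safe: 2, 6. Place at column 6.
Row 5: attacked by (1,9)→{5,9}; (2,4)→{1,4,7}; (3,6)→{4,6,8}; (4,8)→{7,8,9}; (6,1)→{1,2}. Safe: 3. Place at column 3.
Row 7: attacked by (1,9)→{3,9}; (2,4)→{4,9}; (3,6)→{2,6}; (4,8)→{5,8}; (5,3)→{1,3,5}; (6,1)→{1,2}. Safe: 7. Place at column 7.
Row 8: attacked by (1,9)→{2,9}; (2,4)→{4}; (3,6)→{1,6}; (4,8)→{4,8}; (5,3)→{3,6}; (6,1)→{1,3}; (7,7)→{6,7,8}. Safe: 5. Place at column 5.
Row 9: attacked by (1,9)→{1,9}; (2,4)→{4}; (3,6)→{6}; (4,8)→{3,8}; (5,3)→{3,7}; (6,1)→{1,4}; (7,7)→{5,7,9}; (8,5)→{4,5,6}. Safe: 2. Place at column 2.
Columns [9, 4, 6, 8, 3, 1, 7, 5, 2], r−c [-8, -2, -3, -4, 2, 5, 0, 3, 7], r+c [10, 6, 9, 12, 8, 7, 14, 13, 11] are all distinct, so no two queens attack.

(1,9) (2,4) (3,6) (4,8) (5,3) (6,1) (7,7) (8,5) (9,2)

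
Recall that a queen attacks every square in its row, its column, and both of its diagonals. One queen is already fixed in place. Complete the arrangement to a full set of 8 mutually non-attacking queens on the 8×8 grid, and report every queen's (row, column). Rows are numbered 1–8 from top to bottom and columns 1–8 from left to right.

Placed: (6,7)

Row 1: attacked by (6,7)→{2,7}. Safe: 1, 3, 4, 5, 6, 8. Place at column 8.
Row 2: attacked by (1,8)→{7,8}; (6,7)→{3,7}. Safe: 1, 2, 4, 5, 6. Place at column 2.
Row 3: attacked by (1,8)→{6,8}; (2,2)→{1,2,3}; (6,7)→{4,7}. Safe: 5. Place at column 5.
Row 4: attacked by (1,8)→{5,8}; (2,2)→{2,4}; (3,5)→{4,5,6}; (6,7)→{5,7}. Safe: 1, 3. Place at column 3.
Row 5: attacked by (1,8)→{4,8}; (2,2)→{2,5}; (3,5)→{3,5,7}; (4,3)→{2,3,4}; (6,7)→{6,7,8}. Safe: 1. Place at column 1.
Row 7: attacked by (1,8)→{2,8}; (2,2)→{2,7}; (3,5)→{1,5}; (4,3)→{3,6}; (5,1)→{1,3}; (6,7)→{6,7,8}. Safe: 4. Place at column 4.
Row 8: attacked by (1,8)→{1,8}; (2,2)→{2,8}; (3,5)→{5}; (4,3)→{3,7}; (5,1)→{1,4}; (6,7)→{5,7}; (7,4)→{3,4,5}. Safe: 6. Place at column 6.
Columns [8, 2, 5, 3, 1, 7, 4, 6], r−c [-7, 0, -2, 1, 4, -1, 3, 2], r+c [9, 4, 8, 7, 6, 13, 11, 14] are all distinct, so no two queens attack.

(1,8) (2,2) (3,5) (4,3) (5,1) (6,7) (7,4) (8,6)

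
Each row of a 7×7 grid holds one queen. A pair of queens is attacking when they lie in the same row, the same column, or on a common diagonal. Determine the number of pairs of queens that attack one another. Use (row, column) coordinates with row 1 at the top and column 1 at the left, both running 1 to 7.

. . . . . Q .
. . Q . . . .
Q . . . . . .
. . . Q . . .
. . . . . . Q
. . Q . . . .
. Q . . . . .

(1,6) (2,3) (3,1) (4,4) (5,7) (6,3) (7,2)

Same column: (2,3)–(6,3) (column 3).
Same diagonal: (6,3)–(7,2) (|6−7| = |3−2| = 1).
Total attacking pairs: 2.

2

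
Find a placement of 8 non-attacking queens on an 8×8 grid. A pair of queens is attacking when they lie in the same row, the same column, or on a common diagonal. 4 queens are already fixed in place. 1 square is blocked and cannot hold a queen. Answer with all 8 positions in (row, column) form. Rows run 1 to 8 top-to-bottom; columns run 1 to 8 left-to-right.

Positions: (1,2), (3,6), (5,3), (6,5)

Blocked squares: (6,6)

(1,2) (2,8) (3,6) (4,1) (5,3) (6,5) (7,7) (8,4)

Row 2: attacked by (1,2)→{1,2,3}; (3,6)→{5,6,7}; (5,3)→{3,6}; (6,5)→{1,5}. Safe: 4, 8. Place at column 8.
Row 4: attacked by (1,2)→{2,5}; (2,8)→{6,8}; (3,6)→{5,6,7}; (5,3)→{2,3,4}; (6,5)→{3,5,7}. Safe: 1. Place at column 1.
Row 7: attacked by (1,2)→{2,8}; (2,8)→{3,8}; (3,6)→{2,6}; (4,1)→{1,4}; (5,3)→{1,3,5}; (6,5)→{4,5,6}. Safe: 7. Place at column 7.
Row 8: attacked by (1,2)→{2}; (2,8)→{2,8}; (3,6)→{1,6}; (4,1)→{1,5}; (5,3)→{3,6}; (6,5)→{3,5,7}; (7,7)→{6,7,8}. Safe: 4. Place at column 4.
Columns [2, 8, 6, 1, 3, 5, 7, 4], r−c [-1, -6, -3, 3, 2, 1, 0, 4], r+c [3, 10, 9, 5, 8, 11, 14, 12] are all distinct, so no two queens attack.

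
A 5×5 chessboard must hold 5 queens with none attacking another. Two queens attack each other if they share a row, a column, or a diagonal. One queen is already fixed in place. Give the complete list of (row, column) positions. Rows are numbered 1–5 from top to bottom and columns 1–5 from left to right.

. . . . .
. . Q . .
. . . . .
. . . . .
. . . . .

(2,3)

Row 1: attacked by (2,3)→{2,3,4}. Safe: 1, 5. Place at column 1.
Row 3: attacked by (1,1)→{1,3}; (2,3)→{2,3,4}. Safe: 5. Place at column 5.
Row 4: attacked by (1,1)→{1,4}; (2,3)→{1,3,5}; (3,5)→{4,5}. Safe: 2. Place at column 2.
Row 5: attacked by (1,1)→{1,5}; (2,3)→{3}; (3,5)→{3,5}; (4,2)→{1,2,3}. Safe: 4. Place at column 4.
Columns [1, 3, 5, 2, 4], r−c [0, -1, -2, 2, 1], r+c [2, 5, 8, 6, 9] are all distinct, so no two queens attack.

(1,1) (2,3) (3,5) (4,2) (5,4)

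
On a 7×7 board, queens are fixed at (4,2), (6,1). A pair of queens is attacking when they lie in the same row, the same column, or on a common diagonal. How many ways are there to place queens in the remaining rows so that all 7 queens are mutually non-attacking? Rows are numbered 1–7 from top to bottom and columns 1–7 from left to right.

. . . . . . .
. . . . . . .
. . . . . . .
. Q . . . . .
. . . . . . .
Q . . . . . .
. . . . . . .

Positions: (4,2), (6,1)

2

Branch on row 1: col 3 → 0; col 4 → 1; col 7 → 1.
Sum: 0 + 1 + 1 = 2.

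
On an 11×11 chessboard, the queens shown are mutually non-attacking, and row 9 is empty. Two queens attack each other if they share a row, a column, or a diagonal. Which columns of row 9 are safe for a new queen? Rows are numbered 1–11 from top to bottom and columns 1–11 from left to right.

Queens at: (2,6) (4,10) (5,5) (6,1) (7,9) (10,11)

columns 2, 3, 8

(2,6) attacks row 9 at column 6.
(4,10) attacks row 9 at column 10 and diagonals 5.
(5,5) attacks row 9 at column 5 and diagonals 1, 9.
(6,1) attacks row 9 at column 1 and diagonals 4.
(7,9) attacks row 9 at column 9 and diagonals 7, 11.
(10,11) attacks row 9 at column 11 and diagonals 10.
Attacked columns: {1, 4, 5, 6, 7, 9, 10, 11}. Safe: {2, 3, 8}.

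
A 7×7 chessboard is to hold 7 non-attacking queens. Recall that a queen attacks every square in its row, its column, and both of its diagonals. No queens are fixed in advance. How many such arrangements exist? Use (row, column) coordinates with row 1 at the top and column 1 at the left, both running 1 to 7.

40

Branch on row 1: col 1 → 4; col 2 → 7; col 3 → 6; col 4 → 6; col 5 → 6; col 6 → 7; col 7 → 4.
Sum: 4 + 7 + 6 + 6 + 6 + 7 + 4 = 40.
(This is the classic 7-queens count.)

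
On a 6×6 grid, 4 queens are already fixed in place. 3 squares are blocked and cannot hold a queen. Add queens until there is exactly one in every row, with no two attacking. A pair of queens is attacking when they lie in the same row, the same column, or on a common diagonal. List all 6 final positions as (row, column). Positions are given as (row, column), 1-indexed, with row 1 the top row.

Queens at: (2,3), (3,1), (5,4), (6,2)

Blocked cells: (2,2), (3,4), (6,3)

(1,5) (2,3) (3,1) (4,6) (5,4) (6,2)

Row 1: attacked by (2,3)→{2,3,4}; (3,1)→{1,3}; (5,4)→{4}; (6,2)→{2}. Safe: 5, 6. Place at column 5.
Row 4: attacked by (1,5)→{2,5}; (2,3)→{1,3,5}; (3,1)→{1,2}; (5,4)→{3,4,5}; (6,2)→{2,4}. Safe: 6. Place at column 6.
Columns [5, 3, 1, 6, 4, 2], r−c [-4, -1, 2, -2, 1, 4], r+c [6, 5, 4, 10, 9, 8] are all distinct, so no two queens attack.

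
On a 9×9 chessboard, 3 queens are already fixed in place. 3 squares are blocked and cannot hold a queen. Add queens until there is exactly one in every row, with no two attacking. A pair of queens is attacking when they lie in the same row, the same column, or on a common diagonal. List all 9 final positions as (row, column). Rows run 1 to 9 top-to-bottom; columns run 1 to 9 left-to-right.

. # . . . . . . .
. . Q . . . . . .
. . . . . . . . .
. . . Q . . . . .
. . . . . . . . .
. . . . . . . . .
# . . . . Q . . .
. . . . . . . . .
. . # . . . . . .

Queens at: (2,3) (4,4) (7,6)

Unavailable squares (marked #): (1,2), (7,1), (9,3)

Row 1: attacked by (2,3)→{2,3,4}; (4,4)→{1,4,7}; (7,6)→{6}. Blocked: 2. Safe: 5, 8, 9. Place at column 5.
Row 3: attacked by (1,5)→{3,5,7}; (2,3)→{2,3,4}; (4,4)→{3,4,5}; (7,6)→{2,6}. Safe: 1, 8, 9. Place at column 9.
Row 5: attacked by (1,5)→{1,5,9}; (2,3)→{3,6}; (3,9)→{7,9}; (4,4)→{3,4,5}; (7,6)→{4,6,8}. Safe: 2. Place at column 2.
Row 6: attacked by (1,5)→{5}; (2,3)→{3,7}; (3,9)→{6,9}; (4,4)→{2,4,6}; (5,2)→{1,2,3}; (7,6)→{5,6,7}. Safe: 8. Place at column 8.
Row 8: attacked by (1,5)→{5}; (2,3)→{3,9}; (3,9)→{4,9}; (4,4)→{4,8}; (5,2)→{2,5}; (6,8)→{6,8}; (7,6)→{5,6,7}. Safe: 1. Place at column 1.
Row 9: attacked by (1,5)→{5}; (2,3)→{3}; (3,9)→{3,9}; (4,4)→{4,9}; (5,2)→{2,6}; (6,8)→{5,8}; (7,6)→{4,6,8}; (8,1)→{1,2}. Blocked: 3. Safe: 7. Place at column 7.
Columns [5, 3, 9, 4, 2, 8, 6, 1, 7], r−c [-4, -1, -6, 0, 3, -2, 1, 7, 2], r+c [6, 5, 12, 8, 7, 14, 13, 9, 16] are all distinct, so no two queens attack.

(1,5) (2,3) (3,9) (4,4) (5,2) (6,8) (7,6) (8,1) (9,7)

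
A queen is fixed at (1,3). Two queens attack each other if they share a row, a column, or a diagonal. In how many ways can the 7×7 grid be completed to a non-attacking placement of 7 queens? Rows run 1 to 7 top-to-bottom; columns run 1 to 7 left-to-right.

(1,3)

Branch on row 2: col 1 → 2; col 5 → 1; col 6 → 1; col 7 → 2.
Sum: 2 + 1 + 1 + 2 = 6.

6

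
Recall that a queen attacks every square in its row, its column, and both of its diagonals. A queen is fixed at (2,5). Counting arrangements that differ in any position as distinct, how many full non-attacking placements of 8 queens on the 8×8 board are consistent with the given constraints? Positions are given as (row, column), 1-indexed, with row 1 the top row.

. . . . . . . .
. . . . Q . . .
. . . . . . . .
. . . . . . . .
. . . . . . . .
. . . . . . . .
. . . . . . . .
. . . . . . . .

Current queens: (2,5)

Branch on row 1: col 1 → 1; col 2 → 2; col 3 → 4; col 7 → 1; col 8 → 0.
Sum: 1 + 2 + 4 + 1 + 0 = 8.

8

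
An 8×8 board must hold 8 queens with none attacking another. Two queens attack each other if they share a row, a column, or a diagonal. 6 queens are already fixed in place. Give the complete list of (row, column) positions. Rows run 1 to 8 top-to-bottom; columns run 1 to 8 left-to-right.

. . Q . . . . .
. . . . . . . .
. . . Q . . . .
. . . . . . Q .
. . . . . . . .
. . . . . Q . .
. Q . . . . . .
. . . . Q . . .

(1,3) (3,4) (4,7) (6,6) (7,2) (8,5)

(1,3) (2,8) (3,4) (4,7) (5,1) (6,6) (7,2) (8,5)

Row 2: attacked by (1,3)→{2,3,4}; (3,4)→{3,4,5}; (4,7)→{5,7}; (6,6)→{2,6}; (7,2)→{2,7}; (8,5)→{5}. Safe: 1, 8. Place at column 8.
Row 5: attacked by (1,3)→{3,7}; (2,8)→{5,8}; (3,4)→{2,4,6}; (4,7)→{6,7,8}; (6,6)→{5,6,7}; (7,2)→{2,4}; (8,5)→{2,5,8}. Safe: 1. Place at column 1.
Columns [3, 8, 4, 7, 1, 6, 2, 5], r−c [-2, -6, -1, -3, 4, 0, 5, 3], r+c [4, 10, 7, 11, 6, 12, 9, 13] are all distinct, so no two queens attack.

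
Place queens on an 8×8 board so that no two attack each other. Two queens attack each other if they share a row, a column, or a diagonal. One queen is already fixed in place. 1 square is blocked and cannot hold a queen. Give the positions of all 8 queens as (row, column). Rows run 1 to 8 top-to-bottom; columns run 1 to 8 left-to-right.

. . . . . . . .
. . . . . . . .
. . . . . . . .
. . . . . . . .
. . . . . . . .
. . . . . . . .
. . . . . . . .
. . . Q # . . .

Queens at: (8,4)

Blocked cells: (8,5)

Row 1: attacked by (8,4)→{4}. Safe: 1, 2, 3, 5, 6, 7, 8. Place at column 1.
Row 2: attacked by (1,1)→{1,2}; (8,4)→{4}. Safe: 3, 5, 6, 7, 8. Place at column 5.
Row 3: attacked by (1,1)→{1,3}; (2,5)→{4,5,6}; (8,4)→{4}. Safe: 2, 7, 8. Place at column 8.
Row 4: attacked by (1,1)→{1,4}; (2,5)→{3,5,7}; (3,8)→{7,8}; (8,4)→{4,8}. Safe: 2, 6. Place at column 6.
Row 5: attacked by (1,1)→{1,5}; (2,5)→{2,5,8}; (3,8)→{6,8}; (4,6)→{5,6,7}; (8,4)→{1,4,7}. Safe: 3. Place at column 3.
Row 6: attacked by (1,1)→{1,6}; (2,5)→{1,5}; (3,8)→{5,8}; (4,6)→{4,6,8}; (5,3)→{2,3,4}; (8,4)→{2,4,6}. Safe: 7. Place at column 7.
Row 7: attacked by (1,1)→{1,7}; (2,5)→{5}; (3,8)→{4,8}; (4,6)→{3,6}; (5,3)→{1,3,5}; (6,7)→{6,7,8}; (8,4)→{3,4,5}. Safe: 2. Place at column 2.
Columns [1, 5, 8, 6, 3, 7, 2, 4], r−c [0, -3, -5, -2, 2, -1, 5, 4], r+c [2, 7, 11, 10, 8, 13, 9, 12] are all distinct, so no two queens attack.

(1,1) (2,5) (3,8) (4,6) (5,3) (6,7) (7,2) (8,4)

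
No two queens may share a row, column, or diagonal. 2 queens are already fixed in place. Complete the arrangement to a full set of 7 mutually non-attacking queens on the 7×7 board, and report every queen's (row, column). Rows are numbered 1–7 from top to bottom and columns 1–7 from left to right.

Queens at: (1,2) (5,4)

Row 2: attacked by (1,2)→{1,2,3}; (5,4)→{1,4,7}. Safe: 5, 6. Place at column 6.
Row 3: attacked by (1,2)→{2,4}; (2,6)→{5,6,7}; (5,4)→{2,4,6}. Safe: 1, 3. Place at column 3.
Row 4: attacked by (1,2)→{2,5}; (2,6)→{4,6}; (3,3)→{2,3,4}; (5,4)→{3,4,5}. Safe: 1, 7. Place at column 7.
Row 6: attacked by (1,2)→{2,7}; (2,6)→{2,6}; (3,3)→{3,6}; (4,7)→{5,7}; (5,4)→{3,4,5}. Safe: 1. Place at column 1.
Row 7: attacked by (1,2)→{2}; (2,6)→{1,6}; (3,3)→{3,7}; (4,7)→{4,7}; (5,4)→{2,4,6}; (6,1)→{1,2}. Safe: 5. Place at column 5.
Columns [2, 6, 3, 7, 4, 1, 5], r−c [-1, -4, 0, -3, 1, 5, 2], r+c [3, 8, 6, 11, 9, 7, 12] are all distinct, so no two queens attack.

(1,2) (2,6) (3,3) (4,7) (5,4) (6,1) (7,5)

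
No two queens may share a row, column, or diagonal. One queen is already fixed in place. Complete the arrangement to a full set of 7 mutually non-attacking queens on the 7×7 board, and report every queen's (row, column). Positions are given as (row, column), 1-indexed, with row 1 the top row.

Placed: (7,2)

(1,6) (2,4) (3,7) (4,1) (5,3) (6,5) (7,2)

Row 1: attacked by (7,2)→{2}. Safe: 1, 3, 4, 5, 6, 7. Place at column 6.
Row 2: attacked by (1,6)→{5,6,7}; (7,2)→{2,7}. Safe: 1, 3, 4. Place at column 4.
Row 3: attacked by (1,6)→{4,6}; (2,4)→{3,4,5}; (7,2)→{2,6}. Safe: 1, 7. Place at column 7.
Row 4: attacked by (1,6)→{3,6}; (2,4)→{2,4,6}; (3,7)→{6,7}; (7,2)→{2,5}. Safe: 1. Place at column 1.
Row 5: attacked by (1,6)→{2,6}; (2,4)→{1,4,7}; (3,7)→{5,7}; (4,1)→{1,2}; (7,2)→{2,4}. Safe: 3. Place at column 3.
Row 6: attacked by (1,6)→{1,6}; (2,4)→{4}; (3,7)→{4,7}; (4,1)→{1,3}; (5,3)→{2,3,4}; (7,2)→{1,2,3}. Safe: 5. Place at column 5.
Columns [6, 4, 7, 1, 3, 5, 2], r−c [-5, -2, -4, 3, 2, 1, 5], r+c [7, 6, 10, 5, 8, 11, 9] are all distinct, so no two queens attack.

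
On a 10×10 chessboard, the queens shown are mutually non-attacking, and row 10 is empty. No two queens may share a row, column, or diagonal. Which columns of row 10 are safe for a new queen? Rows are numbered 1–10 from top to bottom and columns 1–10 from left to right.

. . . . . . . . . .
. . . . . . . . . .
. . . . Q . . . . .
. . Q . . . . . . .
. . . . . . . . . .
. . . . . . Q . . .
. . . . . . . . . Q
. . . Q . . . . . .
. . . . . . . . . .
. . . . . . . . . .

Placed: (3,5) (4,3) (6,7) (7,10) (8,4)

columns 1, 8

(3,5) attacks row 10 at column 5.
(4,3) attacks row 10 at column 3 and diagonals 9.
(6,7) attacks row 10 at column 7 and diagonals 3.
(7,10) attacks row 10 at column 10 and diagonals 7.
(8,4) attacks row 10 at column 4 and diagonals 2, 6.
Attacked columns: {2, 3, 4, 5, 6, 7, 9, 10}. Safe: {1, 8}.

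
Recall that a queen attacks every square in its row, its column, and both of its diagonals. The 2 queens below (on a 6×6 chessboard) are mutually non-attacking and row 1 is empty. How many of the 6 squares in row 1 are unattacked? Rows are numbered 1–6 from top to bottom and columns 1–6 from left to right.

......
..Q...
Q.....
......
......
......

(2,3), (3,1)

2

(2,3) attacks row 1 at column 3 and diagonals 2, 4.
(3,1) attacks row 1 at column 1 and diagonals 3.
Attacked columns: {1, 2, 3, 4}. Safe: {5, 6}.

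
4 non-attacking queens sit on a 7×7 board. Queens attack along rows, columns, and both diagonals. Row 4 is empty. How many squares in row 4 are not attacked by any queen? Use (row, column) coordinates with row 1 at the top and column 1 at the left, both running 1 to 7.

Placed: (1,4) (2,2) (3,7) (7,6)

(1,4) attacks row 4 at column 4 and diagonals 1, 7.
(2,2) attacks row 4 at column 2 and diagonals 4.
(3,7) attacks row 4 at column 7 and diagonals 6.
(7,6) attacks row 4 at column 6 and diagonals 3.
Attacked columns: {1, 2, 3, 4, 6, 7}. Safe: {5}.

1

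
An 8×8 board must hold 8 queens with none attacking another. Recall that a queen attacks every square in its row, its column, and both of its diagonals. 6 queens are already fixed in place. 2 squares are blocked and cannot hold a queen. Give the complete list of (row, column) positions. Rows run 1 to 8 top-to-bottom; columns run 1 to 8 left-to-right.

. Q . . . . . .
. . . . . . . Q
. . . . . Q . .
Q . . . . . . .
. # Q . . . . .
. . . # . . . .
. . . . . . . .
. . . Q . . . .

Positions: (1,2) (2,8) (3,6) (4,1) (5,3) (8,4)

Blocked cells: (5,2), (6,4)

(1,2) (2,8) (3,6) (4,1) (5,3) (6,5) (7,7) (8,4)

Row 6: attacked by (1,2)→{2,7}; (2,8)→{4,8}; (3,6)→{3,6}; (4,1)→{1,3}; (5,3)→{2,3,4}; (8,4)→{2,4,6}. Blocked: 4. Safe: 5. Place at column 5.
Row 7: attacked by (1,2)→{2,8}; (2,8)→{3,8}; (3,6)→{2,6}; (4,1)→{1,4}; (5,3)→{1,3,5}; (6,5)→{4,5,6}; (8,4)→{3,4,5}. Safe: 7. Place at column 7.
Columns [2, 8, 6, 1, 3, 5, 7, 4], r−c [-1, -6, -3, 3, 2, 1, 0, 4], r+c [3, 10, 9, 5, 8, 11, 14, 12] are all distinct, so no two queens attack.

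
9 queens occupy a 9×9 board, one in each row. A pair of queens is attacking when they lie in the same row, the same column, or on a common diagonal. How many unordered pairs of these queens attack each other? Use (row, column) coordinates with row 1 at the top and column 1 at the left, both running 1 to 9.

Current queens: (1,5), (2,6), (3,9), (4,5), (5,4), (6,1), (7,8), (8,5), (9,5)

Same column: (1,5)–(4,5) (column 5); (1,5)–(8,5) (column 5); (1,5)–(9,5) (column 5); (4,5)–(8,5) (column 5); (4,5)–(9,5) (column 5); (8,5)–(9,5) (column 5).
Same diagonal: (1,5)–(2,6) (|1−2| = |5−6| = 1); (4,5)–(5,4) (|4−5| = |5−4| = 1); (4,5)–(7,8) (|4−7| = |5−8| = 3).
Total attacking pairs: 9.

9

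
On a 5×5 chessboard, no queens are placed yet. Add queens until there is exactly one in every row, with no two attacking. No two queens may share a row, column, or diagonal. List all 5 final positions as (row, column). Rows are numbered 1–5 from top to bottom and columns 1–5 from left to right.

(1,4) (2,2) (3,5) (4,3) (5,1)

Row 1: Safe: 1, 2, 3, 4, 5. Place at column 4.
Row 2: attacked by (1,4)→{3,4,5}. Safe: 1, 2. Place at column 2.
Row 3: attacked by (1,4)→{2,4}; (2,2)→{1,2,3}. Safe: 5. Place at column 5.
Row 4: attacked by (1,4)→{1,4}; (2,2)→{2,4}; (3,5)→{4,5}. Safe: 3. Place at column 3.
Row 5: attacked by (1,4)→{4}; (2,2)→{2,5}; (3,5)→{3,5}; (4,3)→{2,3,4}. Safe: 1. Place at column 1.
Columns [4, 2, 5, 3, 1], r−c [-3, 0, -2, 1, 4], r+c [5, 4, 8, 7, 6] are all distinct, so no two queens attack.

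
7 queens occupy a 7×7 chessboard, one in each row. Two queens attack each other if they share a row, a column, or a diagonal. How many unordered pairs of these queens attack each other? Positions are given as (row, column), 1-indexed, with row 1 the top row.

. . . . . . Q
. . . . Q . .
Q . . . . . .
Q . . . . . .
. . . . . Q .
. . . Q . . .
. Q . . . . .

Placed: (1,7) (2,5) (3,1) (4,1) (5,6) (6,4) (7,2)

2

Same column: (3,1)–(4,1) (column 1).
Same diagonal: (3,1)–(6,4) (|3−6| = |1−4| = 3).
Total attacking pairs: 2.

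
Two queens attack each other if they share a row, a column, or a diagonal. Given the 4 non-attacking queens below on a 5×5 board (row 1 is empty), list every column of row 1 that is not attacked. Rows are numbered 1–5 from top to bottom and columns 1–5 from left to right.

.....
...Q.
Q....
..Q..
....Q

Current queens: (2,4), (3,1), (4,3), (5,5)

(2,4) attacks row 1 at column 4 and diagonals 3, 5.
(3,1) attacks row 1 at column 1 and diagonals 3.
(4,3) attacks row 1 at column 3.
(5,5) attacks row 1 at column 5 and diagonals 1.
Attacked columns: {1, 3, 4, 5}. Safe: {2}.

columns 2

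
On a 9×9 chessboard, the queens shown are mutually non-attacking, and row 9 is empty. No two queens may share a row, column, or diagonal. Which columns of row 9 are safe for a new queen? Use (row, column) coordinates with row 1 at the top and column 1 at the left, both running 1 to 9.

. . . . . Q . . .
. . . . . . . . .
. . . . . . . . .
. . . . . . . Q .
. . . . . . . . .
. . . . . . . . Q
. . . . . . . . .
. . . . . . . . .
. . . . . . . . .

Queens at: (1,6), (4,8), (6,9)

(1,6) attacks row 9 at column 6.
(4,8) attacks row 9 at column 8 and diagonals 3.
(6,9) attacks row 9 at column 9 and diagonals 6.
Attacked columns: {3, 6, 8, 9}. Safe: {1, 2, 4, 5, 7}.

columns 1, 2, 4, 5, 7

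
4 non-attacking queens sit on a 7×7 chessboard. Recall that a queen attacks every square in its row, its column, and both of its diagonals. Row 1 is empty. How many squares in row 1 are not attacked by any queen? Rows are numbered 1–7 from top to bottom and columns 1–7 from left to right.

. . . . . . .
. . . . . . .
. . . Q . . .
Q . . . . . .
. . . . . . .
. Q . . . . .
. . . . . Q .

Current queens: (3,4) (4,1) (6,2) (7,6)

2

(3,4) attacks row 1 at column 4 and diagonals 2, 6.
(4,1) attacks row 1 at column 1 and diagonals 4.
(6,2) attacks row 1 at column 2 and diagonals 7.
(7,6) attacks row 1 at column 6.
Attacked columns: {1, 2, 4, 6, 7}. Safe: {3, 5}.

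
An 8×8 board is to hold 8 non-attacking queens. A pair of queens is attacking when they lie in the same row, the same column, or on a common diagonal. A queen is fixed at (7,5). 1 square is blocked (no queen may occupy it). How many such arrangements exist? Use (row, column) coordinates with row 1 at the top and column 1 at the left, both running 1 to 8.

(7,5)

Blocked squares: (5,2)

8

Branch on row 1: col 1 → 1; col 2 → 0; col 3 → 1; col 4 → 3; col 6 → 3; col 7 → 0; col 8 → 0.
Sum: 1 + 0 + 1 + 3 + 3 + 0 + 0 = 8.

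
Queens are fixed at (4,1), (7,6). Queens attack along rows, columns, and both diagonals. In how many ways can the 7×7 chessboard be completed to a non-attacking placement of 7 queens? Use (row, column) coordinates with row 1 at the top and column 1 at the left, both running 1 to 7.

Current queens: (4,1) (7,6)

Branch on row 1: col 2 → 1; col 3 → 1; col 5 → 0; col 7 → 0.
Sum: 1 + 1 + 0 + 0 = 2.

2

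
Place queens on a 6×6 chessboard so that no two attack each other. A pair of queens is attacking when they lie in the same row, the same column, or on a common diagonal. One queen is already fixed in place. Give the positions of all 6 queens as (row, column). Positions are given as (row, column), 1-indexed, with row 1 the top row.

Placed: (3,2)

Row 1: attacked by (3,2)→{2,4}. Safe: 1, 3, 5, 6. Place at column 3.
Row 2: attacked by (1,3)→{2,3,4}; (3,2)→{1,2,3}. Safe: 5, 6. Place at column 6.
Row 4: attacked by (1,3)→{3,6}; (2,6)→{4,6}; (3,2)→{1,2,3}. Safe: 5. Place at column 5.
Row 5: attacked by (1,3)→{3}; (2,6)→{3,6}; (3,2)→{2,4}; (4,5)→{4,5,6}. Safe: 1. Place at column 1.
Row 6: attacked by (1,3)→{3}; (2,6)→{2,6}; (3,2)→{2,5}; (4,5)→{3,5}; (5,1)→{1,2}. Safe: 4. Place at column 4.
Columns [3, 6, 2, 5, 1, 4], r−c [-2, -4, 1, -1, 4, 2], r+c [4, 8, 5, 9, 6, 10] are all distinct, so no two queens attack.

(1,3) (2,6) (3,2) (4,5) (5,1) (6,4)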